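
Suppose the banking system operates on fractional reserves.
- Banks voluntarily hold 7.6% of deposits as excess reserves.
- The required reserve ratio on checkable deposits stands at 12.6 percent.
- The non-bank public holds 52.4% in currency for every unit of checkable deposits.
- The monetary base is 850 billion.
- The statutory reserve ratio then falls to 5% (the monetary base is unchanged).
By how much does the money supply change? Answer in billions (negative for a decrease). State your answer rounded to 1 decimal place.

Initially m₁ = (1 + 0.524) / (0.126 + 0.076 + 0.524) ≈ 2.09917, so M₁ = 2.09917 × 850 = 1784.2945 billion.
After the change m₂ = (1 + 0.524) / (0.05 + 0.076 + 0.524) ≈ 2.34462, so M₂ = 2.34462 × 850 = 1992.927 billion.
ΔM = M₂ − M₁ = 1992.927 − 1784.2945 = 208.6325 billion.

208.6 billion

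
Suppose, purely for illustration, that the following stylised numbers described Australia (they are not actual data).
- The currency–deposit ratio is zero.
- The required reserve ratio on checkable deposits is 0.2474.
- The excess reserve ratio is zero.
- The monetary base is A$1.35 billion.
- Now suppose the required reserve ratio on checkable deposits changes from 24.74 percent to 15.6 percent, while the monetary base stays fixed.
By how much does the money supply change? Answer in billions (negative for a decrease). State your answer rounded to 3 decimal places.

A$3.197 billion

Initially m₁ = 1 / (0.2474) ≈ 4.04204, so M₁ = 4.04204 × 1.35 ≈ 5.4568 billion.
After the change m₂ = 1 / (0.156) ≈ 6.41026, so M₂ = 6.41026 × 1.35 ≈ 8.6539 billion.
ΔM = M₂ − M₁ = 8.6539 − 5.4568 = 3.1971 billion.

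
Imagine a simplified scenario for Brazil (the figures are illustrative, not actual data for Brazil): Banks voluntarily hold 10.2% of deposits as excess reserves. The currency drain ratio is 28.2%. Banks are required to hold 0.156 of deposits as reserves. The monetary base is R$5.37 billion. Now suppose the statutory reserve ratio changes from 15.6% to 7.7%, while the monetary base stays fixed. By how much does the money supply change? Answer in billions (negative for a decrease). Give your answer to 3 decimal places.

Initially m₁ = (1 + 0.282) / (0.156 + 0.102 + 0.282) ≈ 2.37407, so M₁ = 2.37407 × 5.37 ≈ 12.7488 billion.
After the change m₂ = (1 + 0.282) / (0.077 + 0.102 + 0.282) ≈ 2.78091, so M₂ = 2.78091 × 5.37 ≈ 14.9335 billion.
ΔM = M₂ − M₁ = 14.9335 − 12.7488 = 2.1847 billion.

R$2.185 billion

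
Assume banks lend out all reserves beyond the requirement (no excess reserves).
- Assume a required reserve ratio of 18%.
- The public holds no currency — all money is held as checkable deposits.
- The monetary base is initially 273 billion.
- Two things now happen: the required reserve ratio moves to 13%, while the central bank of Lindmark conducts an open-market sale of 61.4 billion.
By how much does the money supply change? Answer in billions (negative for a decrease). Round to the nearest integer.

111 billion

Before: m₁ = 1 / (0.18) ≈ 5.5556, MB₁ = 273, so M₁ = 5.5556 × 273 = 1516.6788 billion.
After: m₂ = 1 / (0.13) ≈ 7.6923, MB₂ = 273 − 61.4 = 211.6, so M₂ = 7.6923 × 211.6 ≈ 1627.6907 billion.
ΔM = M₂ − M₁ = 1627.6907 − 1516.6788 = 111.0119 billion.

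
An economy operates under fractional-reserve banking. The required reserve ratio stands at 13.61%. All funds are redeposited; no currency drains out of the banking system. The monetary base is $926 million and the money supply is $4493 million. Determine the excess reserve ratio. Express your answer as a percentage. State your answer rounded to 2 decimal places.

Using m = M/MB = 4493/926 ≈ 4.852052. Since m = (1 + c)/(c + rr + e), the denominator satisfies c + rr + e = (1 + c)/m = (1 + 0) / 4.852052 ≈ 0.206098.
With c = 0 and rr = 0.1361, the excess reserve ratio is 0.206098 − 0 − 0.1361 = 0.069998.

7.00%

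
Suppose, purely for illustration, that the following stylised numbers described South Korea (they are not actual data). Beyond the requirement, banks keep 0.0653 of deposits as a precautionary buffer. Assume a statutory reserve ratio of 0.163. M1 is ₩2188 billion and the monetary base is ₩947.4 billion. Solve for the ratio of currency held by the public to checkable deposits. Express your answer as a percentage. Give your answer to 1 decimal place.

Using m = M/MB = 2188/947.4 ≈ 2.309479. From m = (1 + c)/(c + rr + e), rearranging gives 1 + c = m·(c + rr + e), so c·(1 − m) = m·(rr + e) − 1.
Hence c = [m·(rr + e) − 1]/(1 − m) = [2.309479 × (0.163 + 0.0653) − 1] / (1 − 2.309479) ≈ 0.361018.

36.1%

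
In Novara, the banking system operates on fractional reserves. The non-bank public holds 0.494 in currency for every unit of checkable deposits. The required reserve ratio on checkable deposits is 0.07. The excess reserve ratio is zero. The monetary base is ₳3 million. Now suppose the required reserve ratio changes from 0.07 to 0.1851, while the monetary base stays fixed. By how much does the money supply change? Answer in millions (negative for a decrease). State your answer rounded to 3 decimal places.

Initially m₁ = (1 + 0.494) / (0.07 + 0.494) ≈ 2.64894, so M₁ = 2.64894 × 3 ≈ 7.9468 million.
After the change m₂ = (1 + 0.494) / (0.1851 + 0.494) ≈ 2.19997, so M₂ = 2.19997 × 3 ≈ 6.5999 million.
ΔM = M₂ − M₁ = 6.5999 − 7.9468 = -1.3469 million.

-1.347 million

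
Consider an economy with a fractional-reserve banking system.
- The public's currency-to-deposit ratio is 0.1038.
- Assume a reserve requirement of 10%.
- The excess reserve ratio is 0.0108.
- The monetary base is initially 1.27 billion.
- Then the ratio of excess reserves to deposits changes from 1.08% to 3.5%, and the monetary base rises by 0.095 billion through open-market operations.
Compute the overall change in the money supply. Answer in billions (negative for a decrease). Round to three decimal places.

-0.223 billion

Before: m₁ = (1 + 0.1038) / (0.1 + 0.0108 + 0.1038) ≈ 5.14352, MB₁ = 1.27, so M₁ = 5.14352 × 1.27 ≈ 6.5323 billion.
After: m₂ = (1 + 0.1038) / (0.1 + 0.035 + 0.1038) ≈ 4.62228, MB₂ = 1.27 + 0.095 = 1.365, so M₂ = 4.62228 × 1.365 ≈ 6.3094 billion.
ΔM = M₂ − M₁ = 6.3094 − 6.5323 = -0.2229 billion.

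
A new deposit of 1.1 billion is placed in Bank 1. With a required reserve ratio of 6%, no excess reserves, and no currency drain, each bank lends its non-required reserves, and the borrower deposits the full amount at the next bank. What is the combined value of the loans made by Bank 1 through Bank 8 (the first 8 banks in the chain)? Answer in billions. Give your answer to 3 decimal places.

Bank i lends (1 − rr)^i of the original deposit: Bank 1 lends 1.1·0.9400 = 1.0340, Bank 2 lends 1.1·0.9400² ≈ 0.9720, and so on.
Summing a geometric series: total = 1.1·[0.9400·(1 − 0.9400^8) / (1 − 0.9400)] ≈ 6.7284 billion.

6.728 billion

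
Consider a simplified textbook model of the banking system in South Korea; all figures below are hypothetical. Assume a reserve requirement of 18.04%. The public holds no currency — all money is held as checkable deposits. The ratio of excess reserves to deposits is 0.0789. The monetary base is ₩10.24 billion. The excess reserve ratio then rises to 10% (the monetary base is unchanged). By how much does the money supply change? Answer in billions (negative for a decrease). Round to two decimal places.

Initially m₁ = 1 / (0.1804 + 0.0789) ≈ 3.85654, so M₁ = 3.85654 × 10.24 ≈ 39.491 billion.
After the change m₂ = 1 / (0.1804 + 0.1) ≈ 3.56633, so M₂ = 3.56633 × 10.24 ≈ 36.5192 billion.
ΔM = M₂ − M₁ = 36.5192 − 39.491 = -2.9718 billion.

-2.97 billion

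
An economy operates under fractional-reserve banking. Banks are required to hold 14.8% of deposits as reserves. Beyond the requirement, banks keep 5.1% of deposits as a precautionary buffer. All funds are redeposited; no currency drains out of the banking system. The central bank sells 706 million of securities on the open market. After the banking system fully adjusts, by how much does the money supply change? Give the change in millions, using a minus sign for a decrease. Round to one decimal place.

The money multiplier is m = 1 / (rr + e) = 1 / (0.148 + 0.051) ≈ 5.02513.
The sale removes 706 million of base, so ΔM = m × ΔMB = 5.02513 × (−706) ≈ -3547.7418 million.

-3547.7 million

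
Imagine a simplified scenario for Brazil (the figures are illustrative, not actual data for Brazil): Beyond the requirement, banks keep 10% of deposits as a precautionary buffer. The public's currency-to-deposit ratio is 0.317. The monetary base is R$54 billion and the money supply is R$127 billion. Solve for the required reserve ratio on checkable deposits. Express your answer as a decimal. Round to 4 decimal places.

Using m = M/MB = 127/54 ≈ 2.351852. Since m = (1 + c)/(c + rr + e), the denominator satisfies c + rr + e = (1 + c)/m = (1 + 0.317) / 2.351852 ≈ 0.559984.
With c = 0.317 and e = 0.1, the required reserve ratio on checkable deposits is 0.559984 − 0.317 − 0.1 = 0.142984.

0.1430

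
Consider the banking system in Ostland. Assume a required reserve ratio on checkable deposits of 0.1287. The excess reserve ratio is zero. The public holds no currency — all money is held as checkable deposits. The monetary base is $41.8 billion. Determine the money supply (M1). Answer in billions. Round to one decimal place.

$324.8 billion

With no currency drain or excess reserves, the money multiplier is m = 1/rr = 1/0.1287 ≈ 7.77.
Money supply M = m × MB = 7.77 × 41.8 = 324.786 billion.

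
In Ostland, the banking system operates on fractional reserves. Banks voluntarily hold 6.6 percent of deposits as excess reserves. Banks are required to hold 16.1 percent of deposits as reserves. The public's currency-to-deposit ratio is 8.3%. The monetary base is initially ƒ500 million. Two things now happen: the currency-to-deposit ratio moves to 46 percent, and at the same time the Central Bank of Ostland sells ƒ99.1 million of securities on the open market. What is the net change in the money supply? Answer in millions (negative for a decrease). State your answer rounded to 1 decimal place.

-894.8 million

Before: m₁ = (1 + 0.083) / (0.161 + 0.066 + 0.083) ≈ 3.49355, MB₁ = 500, so M₁ = 3.49355 × 500 = 1746.775 million.
After: m₂ = (1 + 0.46) / (0.161 + 0.066 + 0.46) ≈ 2.12518, MB₂ = 500 − 99.1 = 400.9, so M₂ = 2.12518 × 400.9 ≈ 851.9847 million.
ΔM = M₂ − M₁ = 851.9847 − 1746.775 = -894.7903 million.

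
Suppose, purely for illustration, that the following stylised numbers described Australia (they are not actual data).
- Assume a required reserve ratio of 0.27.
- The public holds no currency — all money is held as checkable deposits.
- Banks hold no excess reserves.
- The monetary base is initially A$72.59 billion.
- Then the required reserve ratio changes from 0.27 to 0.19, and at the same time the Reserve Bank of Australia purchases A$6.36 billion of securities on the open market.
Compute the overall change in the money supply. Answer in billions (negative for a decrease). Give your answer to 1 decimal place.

Before: m₁ = 1 / (0.27) ≈ 3.7037, MB₁ = 72.59, so M₁ = 3.7037 × 72.59 ≈ 268.8516 billion.
After: m₂ = 1 / (0.19) ≈ 5.2632, MB₂ = 72.59 + 6.36 = 78.95, so M₂ = 5.2632 × 78.95 ≈ 415.5296 billion.
ΔM = M₂ − M₁ = 415.5296 − 268.8516 = 146.678 billion.

A$146.7 billion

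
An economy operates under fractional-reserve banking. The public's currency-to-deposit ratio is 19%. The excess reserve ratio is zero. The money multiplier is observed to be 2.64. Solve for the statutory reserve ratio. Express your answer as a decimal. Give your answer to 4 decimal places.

0.2608

Using m = 2.64. Since m = (1 + c)/(c + rr + e), the denominator satisfies c + rr + e = (1 + c)/m = (1 + 0.19) / 2.64 ≈ 0.450758.
With c = 0.19 and e = 0, the statutory reserve ratio is 0.450758 − 0.19 − 0 = 0.260758.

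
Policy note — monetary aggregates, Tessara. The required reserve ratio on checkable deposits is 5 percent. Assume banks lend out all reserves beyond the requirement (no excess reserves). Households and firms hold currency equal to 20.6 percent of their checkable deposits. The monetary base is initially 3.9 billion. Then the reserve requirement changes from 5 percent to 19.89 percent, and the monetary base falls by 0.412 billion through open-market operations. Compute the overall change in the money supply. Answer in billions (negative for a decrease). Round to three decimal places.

-7.984 billion

Before: m₁ = (1 + 0.206) / (0.05 + 0.206) ≈ 4.71094, MB₁ = 3.9, so M₁ = 4.71094 × 3.9 ≈ 18.3727 billion.
After: m₂ = (1 + 0.206) / (0.1989 + 0.206) ≈ 2.97851, MB₂ = 3.9 − 0.412 = 3.488, so M₂ = 2.97851 × 3.488 ≈ 10.389 billion.
ΔM = M₂ − M₁ = 10.389 − 18.3727 = -7.9837 billion.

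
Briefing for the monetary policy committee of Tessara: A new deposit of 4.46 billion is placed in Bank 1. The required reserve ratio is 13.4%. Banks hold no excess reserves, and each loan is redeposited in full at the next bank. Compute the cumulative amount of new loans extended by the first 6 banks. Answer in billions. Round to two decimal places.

Bank i lends (1 − rr)^i of the original deposit: Bank 1 lends 4.46·0.8660 ≈ 3.8624, Bank 2 lends 4.46·0.8660² ≈ 3.3448, and so on.
Summing a geometric series: total = 4.46·[0.8660·(1 − 0.8660^6) / (1 − 0.8660)] ≈ 16.6658 billion.

16.67 billion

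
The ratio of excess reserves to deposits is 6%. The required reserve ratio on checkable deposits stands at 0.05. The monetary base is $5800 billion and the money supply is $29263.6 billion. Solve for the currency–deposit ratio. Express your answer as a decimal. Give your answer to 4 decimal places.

0.1100

Using m = M/MB = 29263.6/5800 ≈ 5.045448. From m = (1 + c)/(c + rr + e), rearranging gives 1 + c = m·(c + rr + e), so c·(1 − m) = m·(rr + e) − 1.
Hence c = [m·(rr + e) − 1]/(1 − m) = [5.045448 × (0.05 + 0.06) − 1] / (1 − 5.045448) ≈ 0.110000.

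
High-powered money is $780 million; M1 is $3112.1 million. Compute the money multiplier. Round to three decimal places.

3.990

The money multiplier is m = M / MB = 3112.1 / 780 ≈ 3.98987.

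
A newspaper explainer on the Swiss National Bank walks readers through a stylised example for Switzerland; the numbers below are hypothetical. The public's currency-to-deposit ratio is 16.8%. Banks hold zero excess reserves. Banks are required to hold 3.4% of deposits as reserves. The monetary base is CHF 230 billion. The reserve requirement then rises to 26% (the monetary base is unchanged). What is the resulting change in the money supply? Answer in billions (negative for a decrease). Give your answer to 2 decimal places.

Initially m₁ = (1 + 0.168) / (0.034 + 0.168) ≈ 5.782178, so M₁ = 5.782178 × 230 ≈ 1329.9009 billion.
After the change m₂ = (1 + 0.168) / (0.26 + 0.168) ≈ 2.728972, so M₂ = 2.728972 × 230 ≈ 627.6636 billion.
ΔM = M₂ − M₁ = 627.6636 − 1329.9009 = -702.2373 billion.

-702.24 billion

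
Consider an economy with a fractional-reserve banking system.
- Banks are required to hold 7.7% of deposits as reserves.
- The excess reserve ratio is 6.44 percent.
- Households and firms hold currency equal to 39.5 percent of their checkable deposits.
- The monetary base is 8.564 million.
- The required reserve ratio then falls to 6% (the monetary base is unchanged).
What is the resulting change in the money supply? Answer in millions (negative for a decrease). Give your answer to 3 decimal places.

0.729 million

Initially m₁ = (1 + 0.395) / (0.077 + 0.0644 + 0.395) ≈ 2.60067, so M₁ = 2.60067 × 8.564 ≈ 22.2721 million.
After the change m₂ = (1 + 0.395) / (0.06 + 0.0644 + 0.395) ≈ 2.68579, so M₂ = 2.68579 × 8.564 ≈ 23.0011 million.
ΔM = M₂ − M₁ = 23.0011 − 22.2721 = 0.729 million.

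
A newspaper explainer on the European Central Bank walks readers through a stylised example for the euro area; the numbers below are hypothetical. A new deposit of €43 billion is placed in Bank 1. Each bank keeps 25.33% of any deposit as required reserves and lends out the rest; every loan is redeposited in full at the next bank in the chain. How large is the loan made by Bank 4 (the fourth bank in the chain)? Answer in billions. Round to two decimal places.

€13.37 billion

Each bank lends a fraction (1 − rr) = 0.7467 of the deposit it receives, so Bank 4 receives 43·0.7467^3 and lends 43·0.7467^4 ≈ 13.3676 billion.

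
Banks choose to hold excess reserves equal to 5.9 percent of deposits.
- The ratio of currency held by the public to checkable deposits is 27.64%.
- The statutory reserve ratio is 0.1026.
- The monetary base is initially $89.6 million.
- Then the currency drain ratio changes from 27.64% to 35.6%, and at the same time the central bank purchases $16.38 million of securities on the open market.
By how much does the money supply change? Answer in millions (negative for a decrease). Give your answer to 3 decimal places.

Before: m₁ = (1 + 0.2764) / (0.1026 + 0.059 + 0.2764) ≈ 2.9141553, MB₁ = 89.6, so M₁ = 2.9141553 × 89.6 ≈ 261.1083 million.
After: m₂ = (1 + 0.356) / (0.1026 + 0.059 + 0.356) ≈ 2.6197836, MB₂ = 89.6 + 16.38 = 105.98, so M₂ = 2.6197836 × 105.98 ≈ 277.6447 million.
ΔM = M₂ − M₁ = 277.6447 − 261.1083 = 16.5364 million.

$16.536 million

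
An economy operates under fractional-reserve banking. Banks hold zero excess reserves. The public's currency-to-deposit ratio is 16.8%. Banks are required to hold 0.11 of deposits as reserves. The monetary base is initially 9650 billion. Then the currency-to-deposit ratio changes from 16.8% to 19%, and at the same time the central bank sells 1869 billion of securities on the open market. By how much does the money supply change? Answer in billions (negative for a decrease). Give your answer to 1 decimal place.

-9679.3 billion

Before: m₁ = (1 + 0.168) / (0.11 + 0.168) ≈ 4.201439, MB₁ = 9650, so M₁ = 4.201439 × 9650 ≈ 40543.8864 billion.
After: m₂ = (1 + 0.19) / (0.11 + 0.19) ≈ 3.966667, MB₂ = 9650 − 1869 = 7781, so M₂ = 3.966667 × 7781 ≈ 30864.6359 billion.
ΔM = M₂ − M₁ = 30864.6359 − 40543.8864 = -9679.2505 billion.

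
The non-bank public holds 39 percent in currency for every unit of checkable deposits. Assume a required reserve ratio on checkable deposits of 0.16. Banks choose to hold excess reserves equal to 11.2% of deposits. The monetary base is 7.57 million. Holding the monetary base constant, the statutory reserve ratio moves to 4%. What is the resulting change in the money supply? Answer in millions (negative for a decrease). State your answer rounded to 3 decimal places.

3.519 million

Initially m₁ = (1 + 0.39) / (0.16 + 0.112 + 0.39) ≈ 2.09970, so M₁ = 2.09970 × 7.57 ≈ 15.8947 million.
After the change m₂ = (1 + 0.39) / (0.04 + 0.112 + 0.39) ≈ 2.56458, so M₂ = 2.56458 × 7.57 ≈ 19.4139 million.
ΔM = M₂ − M₁ = 19.4139 − 15.8947 = 3.5192 million.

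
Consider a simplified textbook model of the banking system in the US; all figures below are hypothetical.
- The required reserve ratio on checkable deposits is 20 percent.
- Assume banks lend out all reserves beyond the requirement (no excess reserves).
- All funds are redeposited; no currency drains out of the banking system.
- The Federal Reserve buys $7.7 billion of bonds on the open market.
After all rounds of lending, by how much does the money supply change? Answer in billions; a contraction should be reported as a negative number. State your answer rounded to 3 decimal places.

$38.500 billion

The simple money multiplier is m = 1/rr = 1/0.2 = 5.
An open-market purchase increases the monetary base by 7.7 billion, so ΔM = m × ΔMB = 5 × 7.7 = 38.5 billion.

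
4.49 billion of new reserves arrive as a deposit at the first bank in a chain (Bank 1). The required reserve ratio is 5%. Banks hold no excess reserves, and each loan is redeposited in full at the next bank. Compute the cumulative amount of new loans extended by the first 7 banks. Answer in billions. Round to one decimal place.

25.7 billion

Bank i lends (1 − rr)^i of the original deposit: Bank 1 lends 4.49·0.9500 = 4.2655, Bank 2 lends 4.49·0.9500² ≈ 4.0522, and so on.
Summing a geometric series: total = 4.49·[0.9500·(1 − 0.9500^7) / (1 − 0.9500)] ≈ 25.7348 billion.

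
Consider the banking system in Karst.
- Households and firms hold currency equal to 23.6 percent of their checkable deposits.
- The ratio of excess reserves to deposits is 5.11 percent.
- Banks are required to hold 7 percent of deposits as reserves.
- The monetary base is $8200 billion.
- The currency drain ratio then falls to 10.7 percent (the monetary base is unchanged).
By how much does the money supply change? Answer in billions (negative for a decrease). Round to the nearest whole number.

$11414 billion

Initially m₁ = (1 + 0.236) / (0.07 + 0.0511 + 0.236) ≈ 3.46122, so M₁ = 3.46122 × 8200 = 28382.004 billion.
After the change m₂ = (1 + 0.107) / (0.07 + 0.0511 + 0.107) ≈ 4.85313, so M₂ = 4.85313 × 8200 = 39795.666 billion.
ΔM = M₂ − M₁ = 39795.666 − 28382.004 = 11413.662 billion.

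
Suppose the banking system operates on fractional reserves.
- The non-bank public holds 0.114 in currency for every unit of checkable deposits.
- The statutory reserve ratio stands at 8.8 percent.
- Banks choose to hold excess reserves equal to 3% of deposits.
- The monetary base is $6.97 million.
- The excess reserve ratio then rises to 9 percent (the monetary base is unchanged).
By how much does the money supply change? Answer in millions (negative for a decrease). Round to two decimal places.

Initially m₁ = (1 + 0.114) / (0.088 + 0.03 + 0.114) ≈ 4.8017, so M₁ = 4.8017 × 6.97 ≈ 33.4678 million.
After the change m₂ = (1 + 0.114) / (0.088 + 0.09 + 0.114) ≈ 3.8151, so M₂ = 3.8151 × 6.97 ≈ 26.5912 million.
ΔM = M₂ − M₁ = 26.5912 − 33.4678 = -6.8766 million.

-6.88 million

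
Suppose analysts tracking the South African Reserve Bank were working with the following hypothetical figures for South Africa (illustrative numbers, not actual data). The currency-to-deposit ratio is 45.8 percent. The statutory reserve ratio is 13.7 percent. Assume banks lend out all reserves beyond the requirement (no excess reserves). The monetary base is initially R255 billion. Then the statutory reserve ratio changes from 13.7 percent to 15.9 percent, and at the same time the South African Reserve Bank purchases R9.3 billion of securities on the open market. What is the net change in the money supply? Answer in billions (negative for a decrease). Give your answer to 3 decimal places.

-0.304 billion

Before: m₁ = (1 + 0.458) / (0.137 + 0.458) ≈ 2.4504202, MB₁ = 255, so M₁ = 2.4504202 × 255 ≈ 624.8572 billion.
After: m₂ = (1 + 0.458) / (0.159 + 0.458) ≈ 2.3630470, MB₂ = 255 + 9.3 = 264.3, so M₂ = 2.3630470 × 264.3 ≈ 624.5533 billion.
ΔM = M₂ − M₁ = 624.5533 − 624.8572 = -0.3039 billion.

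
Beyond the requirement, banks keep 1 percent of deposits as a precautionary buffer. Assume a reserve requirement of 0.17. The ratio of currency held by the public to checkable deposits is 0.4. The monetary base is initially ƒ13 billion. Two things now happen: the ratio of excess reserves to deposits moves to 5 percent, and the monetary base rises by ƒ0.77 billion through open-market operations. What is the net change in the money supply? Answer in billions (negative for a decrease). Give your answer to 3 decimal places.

Before: m₁ = (1 + 0.4) / (0.17 + 0.01 + 0.4) ≈ 2.413793, MB₁ = 13, so M₁ = 2.413793 × 13 ≈ 31.3793 billion.
After: m₂ = (1 + 0.4) / (0.17 + 0.05 + 0.4) ≈ 2.258065, MB₂ = 13 + 0.77 = 13.77, so M₂ = 2.258065 × 13.77 ≈ 31.0936 billion.
ΔM = M₂ − M₁ = 31.0936 − 31.3793 = -0.2857 billion.

-0.286 billion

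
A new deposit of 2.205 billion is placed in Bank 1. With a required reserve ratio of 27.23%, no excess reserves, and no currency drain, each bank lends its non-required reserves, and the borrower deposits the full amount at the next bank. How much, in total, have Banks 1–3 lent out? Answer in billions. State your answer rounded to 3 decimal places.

3.622 billion

Bank i lends (1 − rr)^i of the original deposit: Bank 1 lends 2.205·0.7277 ≈ 1.6046, Bank 2 lends 2.205·0.7277² ≈ 1.1677, and so on.
Summing a geometric series: total = 2.205·[0.7277·(1 − 0.7277^3) / (1 − 0.7277)] ≈ 3.6219 billion.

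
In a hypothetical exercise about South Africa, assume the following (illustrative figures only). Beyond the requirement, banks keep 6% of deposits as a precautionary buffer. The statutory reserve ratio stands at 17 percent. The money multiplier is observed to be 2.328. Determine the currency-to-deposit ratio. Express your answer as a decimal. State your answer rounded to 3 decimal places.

0.350

Using m = 2.328. From m = (1 + c)/(c + rr + e), rearranging gives 1 + c = m·(c + rr + e), so c·(1 − m) = m·(rr + e) − 1.
Hence c = [m·(rr + e) − 1]/(1 − m) = [2.328 × (0.17 + 0.06) − 1] / (1 − 2.328) ≈ 0.349819.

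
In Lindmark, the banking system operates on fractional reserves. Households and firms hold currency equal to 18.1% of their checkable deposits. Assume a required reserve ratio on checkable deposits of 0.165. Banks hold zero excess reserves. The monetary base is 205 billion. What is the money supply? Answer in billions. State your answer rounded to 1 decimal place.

The money multiplier is m = (1 + c) / (rr + c) = (1 + 0.181) / (0.165 + 0.181) ≈ 3.41329.
So M = m × MB = 3.41329 × 205 ≈ 699.7244 billion.

699.7 billion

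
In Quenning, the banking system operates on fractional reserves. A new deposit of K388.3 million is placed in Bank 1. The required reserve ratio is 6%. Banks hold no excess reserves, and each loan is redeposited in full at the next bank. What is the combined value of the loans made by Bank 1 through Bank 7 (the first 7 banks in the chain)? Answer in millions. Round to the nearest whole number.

Bank i lends (1 − rr)^i of the original deposit: Bank 1 lends 388.3·0.9400 = 365.0020, Bank 2 lends 388.3·0.9400² ≈ 343.1019, and so on.
Summing a geometric series: total = 388.3·[0.9400·(1 − 0.9400^7) / (1 − 0.9400)] ≈ 2138.4397 million.

K2138 million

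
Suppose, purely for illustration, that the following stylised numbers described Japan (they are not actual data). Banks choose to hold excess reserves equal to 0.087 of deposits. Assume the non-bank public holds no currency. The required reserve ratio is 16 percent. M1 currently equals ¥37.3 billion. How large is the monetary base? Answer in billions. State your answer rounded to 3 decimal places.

¥9.213 billion

The money multiplier is m = 1 / (rr + e) = 1 / (0.16 + 0.087) ≈ 4.048583.
MB = M / m = 37.3 / 4.048583 ≈ 9.2131 billion.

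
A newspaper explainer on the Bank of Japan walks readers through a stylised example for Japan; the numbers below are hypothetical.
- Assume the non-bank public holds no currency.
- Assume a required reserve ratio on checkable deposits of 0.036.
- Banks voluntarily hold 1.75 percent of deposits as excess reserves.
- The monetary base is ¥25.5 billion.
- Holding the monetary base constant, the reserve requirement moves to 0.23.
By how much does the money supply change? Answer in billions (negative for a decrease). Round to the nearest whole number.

Initially m₁ = 1 / (0.036 + 0.0175) ≈ 18.6916, so M₁ = 18.6916 × 25.5 = 476.6358 billion.
After the change m₂ = 1 / (0.23 + 0.0175) ≈ 4.0404, so M₂ = 4.0404 × 25.5 = 103.0302 billion.
ΔM = M₂ − M₁ = 103.0302 − 476.6358 = -373.6056 billion.

-374 billion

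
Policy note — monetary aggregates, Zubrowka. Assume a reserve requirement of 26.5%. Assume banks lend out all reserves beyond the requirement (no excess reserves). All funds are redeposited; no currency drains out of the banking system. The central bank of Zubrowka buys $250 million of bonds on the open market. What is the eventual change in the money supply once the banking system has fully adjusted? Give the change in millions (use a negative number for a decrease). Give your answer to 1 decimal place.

$943.4 million

The simple money multiplier is m = 1/rr = 1/0.265 ≈ 3.77358.
An open-market purchase increases the monetary base by 250 million, so ΔM = m × ΔMB = 3.77358 × 250 = 943.395 million.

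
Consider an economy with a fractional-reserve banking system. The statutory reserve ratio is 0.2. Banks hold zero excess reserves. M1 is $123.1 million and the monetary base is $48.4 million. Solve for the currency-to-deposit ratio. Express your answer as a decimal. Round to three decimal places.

Using m = M/MB = 123.1/48.4 ≈ 2.543388. From m = (1 + c)/(c + rr + e), rearranging gives 1 + c = m·(c + rr + e), so c·(1 − m) = m·(rr + e) − 1.
Hence c = [m·(rr + e) − 1]/(1 − m) = [2.543388 × (0.2 + 0) − 1] / (1 − 2.543388) ≈ 0.318340.

0.318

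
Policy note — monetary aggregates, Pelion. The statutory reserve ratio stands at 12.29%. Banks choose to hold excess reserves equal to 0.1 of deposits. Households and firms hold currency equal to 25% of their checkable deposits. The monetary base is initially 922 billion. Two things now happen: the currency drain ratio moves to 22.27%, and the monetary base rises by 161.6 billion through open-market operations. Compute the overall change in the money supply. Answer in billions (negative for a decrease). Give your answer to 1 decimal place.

Before: m₁ = (1 + 0.25) / (0.1229 + 0.1 + 0.25) ≈ 2.643265, MB₁ = 922, so M₁ = 2.643265 × 922 ≈ 2437.0903 billion.
After: m₂ = (1 + 0.2227) / (0.1229 + 0.1 + 0.2227) ≈ 2.743941, MB₂ = 922 + 161.6 = 1083.6, so M₂ = 2.743941 × 1083.6 ≈ 2973.3345 billion.
ΔM = M₂ − M₁ = 2973.3345 − 2437.0903 = 536.2442 billion.

536.2 billion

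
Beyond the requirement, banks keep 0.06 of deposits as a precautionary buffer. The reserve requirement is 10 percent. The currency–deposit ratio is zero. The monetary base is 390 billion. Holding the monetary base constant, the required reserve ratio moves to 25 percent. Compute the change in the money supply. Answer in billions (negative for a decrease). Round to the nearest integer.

Initially m₁ = 1 / (0.1 + 0.06) = 6.25, so M₁ = 6.25 × 390 = 2437.5 billion.
After the change m₂ = 1 / (0.25 + 0.06) ≈ 3.2258, so M₂ = 3.2258 × 390 = 1258.062 billion.
ΔM = M₂ − M₁ = 1258.062 − 2437.5 = -1179.438 billion.

-1179 billion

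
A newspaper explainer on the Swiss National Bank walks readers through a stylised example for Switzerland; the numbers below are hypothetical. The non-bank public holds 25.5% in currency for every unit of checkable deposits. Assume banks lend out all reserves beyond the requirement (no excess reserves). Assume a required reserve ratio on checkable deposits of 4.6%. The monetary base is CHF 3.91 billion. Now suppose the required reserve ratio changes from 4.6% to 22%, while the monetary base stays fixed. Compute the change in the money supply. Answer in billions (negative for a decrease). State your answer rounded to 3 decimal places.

-5.972 billion

Initially m₁ = (1 + 0.255) / (0.046 + 0.255) ≈ 4.16944, so M₁ = 4.16944 × 3.91 ≈ 16.3025 billion.
After the change m₂ = (1 + 0.255) / (0.22 + 0.255) ≈ 2.64211, so M₂ = 2.64211 × 3.91 ≈ 10.3307 billion.
ΔM = M₂ − M₁ = 10.3307 − 16.3025 = -5.9718 billion.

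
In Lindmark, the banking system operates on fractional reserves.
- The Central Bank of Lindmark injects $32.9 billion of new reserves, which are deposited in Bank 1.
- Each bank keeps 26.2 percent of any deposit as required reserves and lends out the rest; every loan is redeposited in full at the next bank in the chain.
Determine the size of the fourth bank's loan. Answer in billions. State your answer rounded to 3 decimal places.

Each bank lends a fraction (1 − rr) = 0.7380 of the deposit it receives, so Bank 4 receives 32.9·0.7380^3 and lends 32.9·0.7380^4 ≈ 9.7594 billion.

$9.759 billion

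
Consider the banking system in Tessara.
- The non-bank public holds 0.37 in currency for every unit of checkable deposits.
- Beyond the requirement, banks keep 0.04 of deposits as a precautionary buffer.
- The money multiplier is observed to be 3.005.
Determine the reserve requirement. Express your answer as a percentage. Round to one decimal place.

Using m = 3.005. Since m = (1 + c)/(c + rr + e), the denominator satisfies c + rr + e = (1 + c)/m = (1 + 0.37) / 3.005 ≈ 0.455907.
With c = 0.37 and e = 0.04, the reserve requirement is 0.455907 − 0.37 − 0.04 = 0.045907.

4.6%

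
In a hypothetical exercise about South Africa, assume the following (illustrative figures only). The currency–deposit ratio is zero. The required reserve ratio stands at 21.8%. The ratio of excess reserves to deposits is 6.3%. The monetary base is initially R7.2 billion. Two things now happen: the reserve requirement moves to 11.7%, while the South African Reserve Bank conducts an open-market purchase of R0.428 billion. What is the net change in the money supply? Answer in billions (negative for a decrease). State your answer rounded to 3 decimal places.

R16.755 billion

Before: m₁ = 1 / (0.218 + 0.063) ≈ 3.55872, MB₁ = 7.2, so M₁ = 3.55872 × 7.2 ≈ 25.6228 billion.
After: m₂ = 1 / (0.117 + 0.063) ≈ 5.55556, MB₂ = 7.2 + 0.428 = 7.628, so M₂ = 5.55556 × 7.628 ≈ 42.3778 billion.
ΔM = M₂ − M₁ = 42.3778 − 25.6228 = 16.755 billion.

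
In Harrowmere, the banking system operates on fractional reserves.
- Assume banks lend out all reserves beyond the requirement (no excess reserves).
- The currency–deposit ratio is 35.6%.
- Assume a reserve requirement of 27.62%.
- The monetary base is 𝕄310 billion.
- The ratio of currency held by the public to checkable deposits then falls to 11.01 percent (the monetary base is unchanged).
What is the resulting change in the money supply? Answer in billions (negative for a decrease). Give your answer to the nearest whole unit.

Initially m₁ = (1 + 0.356) / (0.2762 + 0.356) ≈ 2.1449, so M₁ = 2.1449 × 310 = 664.919 billion.
After the change m₂ = (1 + 0.1101) / (0.2762 + 0.1101) ≈ 2.8737, so M₂ = 2.8737 × 310 = 890.847 billion.
ΔM = M₂ − M₁ = 890.847 − 664.919 = 225.928 billion.

𝕄226 billion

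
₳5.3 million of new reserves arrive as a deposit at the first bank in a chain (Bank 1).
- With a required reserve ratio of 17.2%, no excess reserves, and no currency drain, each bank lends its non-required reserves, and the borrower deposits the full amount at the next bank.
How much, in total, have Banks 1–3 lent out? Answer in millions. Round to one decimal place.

₳11.0 million

Bank i lends (1 − rr)^i of the original deposit: Bank 1 lends 5.3·0.8280 = 4.3884, Bank 2 lends 5.3·0.8280² ≈ 3.6336, and so on.
Summing a geometric series: total = 5.3·[0.8280·(1 − 0.8280^3) / (1 − 0.8280)] ≈ 11.0306 million.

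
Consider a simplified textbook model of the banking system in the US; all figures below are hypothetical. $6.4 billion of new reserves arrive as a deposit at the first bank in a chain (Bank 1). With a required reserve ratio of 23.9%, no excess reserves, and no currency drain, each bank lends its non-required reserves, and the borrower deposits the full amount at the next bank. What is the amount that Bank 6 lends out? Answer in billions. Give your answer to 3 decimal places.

Each bank lends a fraction (1 − rr) = 0.7610 of the deposit it receives, so Bank 6 receives 6.4·0.7610^5 and lends 6.4·0.7610^6 ≈ 1.2430 billion.

$1.243 billion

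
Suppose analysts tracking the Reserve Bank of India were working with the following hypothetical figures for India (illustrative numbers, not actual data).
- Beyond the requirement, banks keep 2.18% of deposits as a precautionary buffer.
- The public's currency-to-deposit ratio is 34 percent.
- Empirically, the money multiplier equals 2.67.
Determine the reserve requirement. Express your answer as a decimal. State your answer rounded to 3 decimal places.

Using m = 2.67. Since m = (1 + c)/(c + rr + e), the denominator satisfies c + rr + e = (1 + c)/m = (1 + 0.34) / 2.67 ≈ 0.501873.
With c = 0.34 and e = 0.0218, the reserve requirement is 0.501873 − 0.34 − 0.0218 = 0.140073.

0.140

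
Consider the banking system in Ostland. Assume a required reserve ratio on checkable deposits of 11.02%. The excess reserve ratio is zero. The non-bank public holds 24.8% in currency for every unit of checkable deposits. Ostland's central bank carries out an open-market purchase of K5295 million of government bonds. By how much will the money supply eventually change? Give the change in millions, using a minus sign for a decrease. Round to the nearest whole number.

K18448 million

The money multiplier is m = (1 + c) / (rr + c) = (1 + 0.248) / (0.1102 + 0.248) ≈ 3.48409.
The purchase adds 5295 million of base, so ΔM = m × ΔMB = 3.48409 × (+5295) ≈ 18448.2566 million.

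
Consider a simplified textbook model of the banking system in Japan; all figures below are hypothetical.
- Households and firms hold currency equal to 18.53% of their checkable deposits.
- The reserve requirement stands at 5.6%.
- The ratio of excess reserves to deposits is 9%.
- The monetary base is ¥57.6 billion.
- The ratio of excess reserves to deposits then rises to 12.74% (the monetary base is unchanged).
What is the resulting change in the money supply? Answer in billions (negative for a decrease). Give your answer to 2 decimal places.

Initially m₁ = (1 + 0.1853) / (0.056 + 0.09 + 0.1853) ≈ 3.57772, so M₁ = 3.57772 × 57.6 ≈ 206.0767 billion.
After the change m₂ = (1 + 0.1853) / (0.056 + 0.1274 + 0.1853) ≈ 3.21481, so M₂ = 3.21481 × 57.6 ≈ 185.1731 billion.
ΔM = M₂ − M₁ = 185.1731 − 206.0767 = -20.9036 billion.

-20.90 billion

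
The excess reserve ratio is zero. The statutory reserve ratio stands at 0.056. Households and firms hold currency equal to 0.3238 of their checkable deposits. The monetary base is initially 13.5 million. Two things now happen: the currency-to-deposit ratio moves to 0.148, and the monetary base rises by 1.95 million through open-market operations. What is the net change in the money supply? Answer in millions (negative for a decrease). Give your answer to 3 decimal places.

Before: m₁ = (1 + 0.3238) / (0.056 + 0.3238) ≈ 3.485519, MB₁ = 13.5, so M₁ = 3.485519 × 13.5 ≈ 47.0545 million.
After: m₂ = (1 + 0.148) / (0.056 + 0.148) ≈ 5.627451, MB₂ = 13.5 + 1.95 = 15.45, so M₂ = 5.627451 × 15.45 ≈ 86.9441 million.
ΔM = M₂ − M₁ = 86.9441 − 47.0545 = 39.8896 million.

39.890 million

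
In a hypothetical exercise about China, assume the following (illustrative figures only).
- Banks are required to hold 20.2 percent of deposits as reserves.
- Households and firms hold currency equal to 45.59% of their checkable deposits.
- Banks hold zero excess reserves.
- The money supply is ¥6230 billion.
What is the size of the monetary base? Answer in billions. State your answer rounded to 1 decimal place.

¥2815.2 billion

The money multiplier is m = (1 + c) / (rr + c) = (1 + 0.4559) / (0.202 + 0.4559) ≈ 2.212950.
MB = M / m = 6230 / 2.212950 ≈ 2815.2466 billion.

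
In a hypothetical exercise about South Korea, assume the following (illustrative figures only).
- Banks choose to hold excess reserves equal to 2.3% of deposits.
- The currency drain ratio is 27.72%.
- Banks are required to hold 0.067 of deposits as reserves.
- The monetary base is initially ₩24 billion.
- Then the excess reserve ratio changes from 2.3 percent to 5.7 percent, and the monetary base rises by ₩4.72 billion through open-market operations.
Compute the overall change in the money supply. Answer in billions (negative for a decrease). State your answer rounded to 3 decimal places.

₩7.952 billion

Before: m₁ = (1 + 0.2772) / (0.067 + 0.023 + 0.2772) ≈ 3.478214, MB₁ = 24, so M₁ = 3.478214 × 24 ≈ 83.4771 billion.
After: m₂ = (1 + 0.2772) / (0.067 + 0.057 + 0.2772) ≈ 3.183450, MB₂ = 24 + 4.72 = 28.72, so M₂ = 3.183450 × 28.72 ≈ 91.4287 billion.
ΔM = M₂ − M₁ = 91.4287 − 83.4771 = 7.9516 billion.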